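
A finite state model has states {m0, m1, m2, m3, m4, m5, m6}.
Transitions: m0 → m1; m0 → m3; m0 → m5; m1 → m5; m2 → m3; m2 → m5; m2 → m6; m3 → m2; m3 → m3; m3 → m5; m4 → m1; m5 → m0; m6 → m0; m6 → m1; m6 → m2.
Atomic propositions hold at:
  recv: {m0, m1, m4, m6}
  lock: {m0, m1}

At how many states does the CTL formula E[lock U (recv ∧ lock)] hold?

2

Sat(recv ∧ lock) = {m0, m1}
E[lock U (recv ∧ lock)]: least fixpoint, start Z0 = Sat((recv ∧ lock)) = {m0, m1}, add states in Sat(lock) with some successor in Z. Already a fixed point.
Sat(E[lock U (recv ∧ lock)]) = {m0, m1}
|Sat(E[lock U (recv ∧ lock)])| = |{m0, m1}| = 2.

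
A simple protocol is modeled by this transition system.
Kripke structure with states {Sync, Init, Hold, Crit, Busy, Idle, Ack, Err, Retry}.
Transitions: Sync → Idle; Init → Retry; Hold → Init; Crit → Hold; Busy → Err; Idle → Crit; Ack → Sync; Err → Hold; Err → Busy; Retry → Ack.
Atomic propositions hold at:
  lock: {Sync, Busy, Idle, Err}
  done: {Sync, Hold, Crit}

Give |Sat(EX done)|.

Sat(EX done) = {s : some successor in {Sync, Hold, Crit}} = {Crit, Idle, Ack, Err}
|Sat(EX done)| = |{Crit, Idle, Ack, Err}| = 4.

4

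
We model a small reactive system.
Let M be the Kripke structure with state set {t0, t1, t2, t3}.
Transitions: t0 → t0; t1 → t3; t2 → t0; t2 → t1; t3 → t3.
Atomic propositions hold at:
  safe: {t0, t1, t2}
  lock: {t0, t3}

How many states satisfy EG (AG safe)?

AG safe: greatest fixpoint, start Z0 = {t0, t1, t2}, keep only states in Sat with every successor in Z. Z1 = {t0, t2}; Z2 = {t0}; fixed.
Sat(AG safe) = {t0}
EG (AG safe): greatest fixpoint, start Z0 = {t0}, keep only states in Sat with some successor in Z. Already a fixed point.
Sat(EG (AG safe)) = {t0}
|Sat(EG (AG safe))| = |{t0}| = 1.

1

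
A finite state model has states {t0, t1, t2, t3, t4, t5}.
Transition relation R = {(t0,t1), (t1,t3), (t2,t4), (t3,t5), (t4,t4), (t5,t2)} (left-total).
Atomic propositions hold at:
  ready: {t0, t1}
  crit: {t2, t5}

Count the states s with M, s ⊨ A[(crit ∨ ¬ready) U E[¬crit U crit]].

Sat(¬ready) = {t2, t3, t4, t5}
Sat(crit ∨ ¬ready) = {t2, t3, t4, t5}
Sat(¬crit) = {t0, t1, t3, t4}
E[¬crit U crit]: least fixpoint, start Z0 = Sat(crit) = {t2, t5}, add states in Sat(¬crit) with some successor in Z. Z1 = {t2, t3, t5}; Z2 = {t1, t2, t3, t5}; Z3 = {t0, t1, t2, t3, t5}; fixed.
Sat(E[¬crit U crit]) = {t0, t1, t2, t3, t5}
A[(crit ∨ ¬ready) U E[¬crit U crit]]: least fixpoint, start Z0 = Sat(E[¬crit U crit]) = {t0, t1, t2, t3, t5}, add states in Sat(crit ∨ ¬ready) with every successor in Z. Already a fixed point.
Sat(A[(crit ∨ ¬ready) U E[¬crit U crit]]) = {t0, t1, t2, t3, t5}
|Sat(A[(crit ∨ ¬ready) U E[¬crit U crit]])| = |{t0, t1, t2, t3, t5}| = 5.

5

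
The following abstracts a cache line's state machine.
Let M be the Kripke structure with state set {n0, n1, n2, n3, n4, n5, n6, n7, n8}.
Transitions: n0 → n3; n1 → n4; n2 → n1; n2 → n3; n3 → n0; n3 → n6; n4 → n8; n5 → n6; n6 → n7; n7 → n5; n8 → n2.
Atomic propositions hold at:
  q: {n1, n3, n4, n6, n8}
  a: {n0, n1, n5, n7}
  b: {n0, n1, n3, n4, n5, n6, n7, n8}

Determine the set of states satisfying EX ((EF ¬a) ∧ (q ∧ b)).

Sat(¬a) = {n2, n3, n4, n6, n8}
EF ¬a: least fixpoint, start Z0 = {n2, n3, n4, n6, n8}, add states with some successor in Z. Z1 = {n0, n1, n2, n3, n4, n5, n6, n8}; Z2 = {n0, n1, n2, n3, n4, n5, n6, n7, n8}; fixed.
Sat(EF ¬a) = {n0, n1, n2, n3, n4, n5, n6, n7, n8}
Sat(q ∧ b) = {n1, n3, n4, n6, n8}
Sat((EF ¬a) ∧ (q ∧ b)) = {n1, n3, n4, n6, n8}
Sat(EX ((EF ¬a) ∧ (q ∧ b))) = {s : some successor in {n1, n3, n4, n6, n8}} = {n0, n1, n2, n3, n4, n5}

{n0, n1, n2, n3, n4, n5}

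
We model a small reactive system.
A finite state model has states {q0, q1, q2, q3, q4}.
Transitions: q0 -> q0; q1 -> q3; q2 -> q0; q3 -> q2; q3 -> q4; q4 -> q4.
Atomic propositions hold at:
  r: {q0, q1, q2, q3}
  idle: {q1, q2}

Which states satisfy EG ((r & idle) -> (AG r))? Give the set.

{q0, q2, q3, q4}

Sat(r & idle) = {q1, q2}
AG r: greatest fixpoint, start Z0 = {q0, q1, q2, q3}, keep only states in Sat with every successor in Z. Z1 = {q0, q1, q2}; Z2 = {q0, q2}; fixed.
Sat(AG r) = {q0, q2}
Sat((r & idle) -> (AG r)) = {q0, q2, q3, q4}
EG ((r & idle) -> (AG r)): greatest fixpoint, start Z0 = {q0, q2, q3, q4}, keep only states in Sat with some successor in Z. Already a fixed point.
Sat(EG ((r & idle) -> (AG r))) = {q0, q2, q3, q4}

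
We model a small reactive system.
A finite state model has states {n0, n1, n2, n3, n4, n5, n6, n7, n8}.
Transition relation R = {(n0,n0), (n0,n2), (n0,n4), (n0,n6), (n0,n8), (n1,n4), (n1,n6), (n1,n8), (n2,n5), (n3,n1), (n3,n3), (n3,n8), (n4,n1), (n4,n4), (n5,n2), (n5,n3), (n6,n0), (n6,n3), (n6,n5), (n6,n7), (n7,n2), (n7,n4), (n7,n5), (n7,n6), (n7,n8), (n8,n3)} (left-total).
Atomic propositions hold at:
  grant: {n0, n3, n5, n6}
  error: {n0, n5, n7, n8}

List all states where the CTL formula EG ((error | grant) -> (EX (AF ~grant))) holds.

{n0, n1, n2, n3, n4, n5, n6, n7}

Sat(error | grant) = {n0, n3, n5, n6, n7, n8}
Sat(~grant) = {n1, n2, n4, n7, n8}
AF ~grant: least fixpoint, start Z0 = {n1, n2, n4, n7, n8}, add states with every successor in Z. Already a fixed point.
Sat(AF ~grant) = {n1, n2, n4, n7, n8}
Sat(EX (AF ~grant)) = {s : some successor in {n1, n2, n4, n7, n8}} = {n0, n1, n3, n4, n5, n6, n7}
Sat((error | grant) -> (EX (AF ~grant))) = {n0, n1, n2, n3, n4, n5, n6, n7}
EG ((error | grant) -> (EX (AF ~grant))): greatest fixpoint, start Z0 = {n0, n1, n2, n3, n4, n5, n6, n7}, keep only states in Sat with some successor in Z. Already a fixed point.
Sat(EG ((error | grant) -> (EX (AF ~grant)))) = {n0, n1, n2, n3, n4, n5, n6, n7}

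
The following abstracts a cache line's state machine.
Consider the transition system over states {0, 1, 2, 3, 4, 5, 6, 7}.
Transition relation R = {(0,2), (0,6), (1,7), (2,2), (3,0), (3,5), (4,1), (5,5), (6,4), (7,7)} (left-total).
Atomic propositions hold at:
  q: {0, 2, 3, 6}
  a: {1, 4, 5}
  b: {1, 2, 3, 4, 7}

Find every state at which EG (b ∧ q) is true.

{2}

Sat(b ∧ q) = {2, 3}
EG (b ∧ q): greatest fixpoint, start Z0 = {2, 3}, keep only states in Sat with some successor in Z. Z1 = {2}; fixed.
Sat(EG (b ∧ q)) = {2}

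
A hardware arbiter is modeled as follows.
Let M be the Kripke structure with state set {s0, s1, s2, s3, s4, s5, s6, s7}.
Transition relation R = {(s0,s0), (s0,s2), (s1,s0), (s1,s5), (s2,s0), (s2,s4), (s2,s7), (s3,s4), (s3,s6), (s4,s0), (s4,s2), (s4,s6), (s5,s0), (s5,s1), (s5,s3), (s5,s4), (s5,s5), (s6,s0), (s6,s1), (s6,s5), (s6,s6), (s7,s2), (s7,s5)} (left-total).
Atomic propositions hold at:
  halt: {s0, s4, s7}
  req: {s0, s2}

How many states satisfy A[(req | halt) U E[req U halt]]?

4

Sat(req | halt) = {s0, s2, s4, s7}
E[req U halt]: least fixpoint, start Z0 = Sat(halt) = {s0, s4, s7}, add states in Sat(req) with some successor in Z. Z1 = {s0, s2, s4, s7}; fixed.
Sat(E[req U halt]) = {s0, s2, s4, s7}
A[(req | halt) U E[req U halt]]: least fixpoint, start Z0 = Sat(E[req U halt]) = {s0, s2, s4, s7}, add states in Sat(req | halt) with every successor in Z. Already a fixed point.
Sat(A[(req | halt) U E[req U halt]]) = {s0, s2, s4, s7}
|Sat(A[(req | halt) U E[req U halt]])| = |{s0, s2, s4, s7}| = 4.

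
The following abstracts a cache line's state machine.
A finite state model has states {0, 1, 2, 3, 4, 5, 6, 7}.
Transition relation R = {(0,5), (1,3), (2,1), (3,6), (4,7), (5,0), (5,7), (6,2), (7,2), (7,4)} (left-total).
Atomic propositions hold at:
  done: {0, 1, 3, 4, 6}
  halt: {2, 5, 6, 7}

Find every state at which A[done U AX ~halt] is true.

{1, 2, 3, 6}

Sat(~halt) = {0, 1, 3, 4}
Sat(AX ~halt) = {s : every successor in {0, 1, 3, 4}} = {1, 2}
A[done U AX ~halt]: least fixpoint, start Z0 = Sat(AX ~halt) = {1, 2}, add states in Sat(done) with every successor in Z. Z1 = {1, 2, 6}; Z2 = {1, 2, 3, 6}; fixed.
Sat(A[done U AX ~halt]) = {1, 2, 3, 6}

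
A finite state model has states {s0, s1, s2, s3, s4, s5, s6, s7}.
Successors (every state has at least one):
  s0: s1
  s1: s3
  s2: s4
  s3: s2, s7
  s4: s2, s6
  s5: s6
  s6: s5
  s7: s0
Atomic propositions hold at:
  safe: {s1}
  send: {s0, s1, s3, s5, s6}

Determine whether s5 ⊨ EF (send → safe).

No

Sat(send → safe) = {s1, s2, s4, s7}
EF (send → safe): least fixpoint, start Z0 = {s1, s2, s4, s7}, add states with some successor in Z. Z1 = {s0, s1, s2, s3, s4, s7}; fixed.
Sat(EF (send → safe)) = {s0, s1, s2, s3, s4, s7}
s5 ∉ Sat(EF (send → safe)) = {s0, s1, s2, s3, s4, s7}, so the formula does not hold at s5.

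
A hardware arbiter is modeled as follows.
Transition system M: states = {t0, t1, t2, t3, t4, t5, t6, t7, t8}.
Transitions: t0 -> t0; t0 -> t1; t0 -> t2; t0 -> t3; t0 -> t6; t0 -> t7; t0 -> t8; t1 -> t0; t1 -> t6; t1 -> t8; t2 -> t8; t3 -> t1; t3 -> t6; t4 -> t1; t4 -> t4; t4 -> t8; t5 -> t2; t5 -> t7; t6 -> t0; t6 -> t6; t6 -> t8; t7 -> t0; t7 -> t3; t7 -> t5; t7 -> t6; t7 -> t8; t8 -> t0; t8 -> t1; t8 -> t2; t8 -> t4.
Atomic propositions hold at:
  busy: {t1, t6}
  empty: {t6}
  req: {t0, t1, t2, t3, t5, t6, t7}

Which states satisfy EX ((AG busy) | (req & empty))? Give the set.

{t0, t1, t3, t6, t7}

AG busy: greatest fixpoint, start Z0 = {t1, t6}, keep only states in Sat with every successor in Z. Z1 = ∅; fixed.
Sat(AG busy) = ∅
Sat(req & empty) = {t6}
Sat((AG busy) | (req & empty)) = {t6}
Sat(EX ((AG busy) | (req & empty))) = {s : some successor in {t6}} = {t0, t1, t3, t6, t7}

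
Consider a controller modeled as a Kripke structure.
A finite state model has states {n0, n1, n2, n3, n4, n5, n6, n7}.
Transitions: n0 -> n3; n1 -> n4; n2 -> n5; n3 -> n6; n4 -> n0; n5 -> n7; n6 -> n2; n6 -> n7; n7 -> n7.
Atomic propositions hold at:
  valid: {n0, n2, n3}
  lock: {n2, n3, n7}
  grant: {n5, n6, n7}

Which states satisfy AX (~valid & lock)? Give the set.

Sat(~valid) = {n1, n4, n5, n6, n7}
Sat(~valid & lock) = {n7}
Sat(AX (~valid & lock)) = {s : every successor in {n7}} = {n5, n7}

{n5, n7}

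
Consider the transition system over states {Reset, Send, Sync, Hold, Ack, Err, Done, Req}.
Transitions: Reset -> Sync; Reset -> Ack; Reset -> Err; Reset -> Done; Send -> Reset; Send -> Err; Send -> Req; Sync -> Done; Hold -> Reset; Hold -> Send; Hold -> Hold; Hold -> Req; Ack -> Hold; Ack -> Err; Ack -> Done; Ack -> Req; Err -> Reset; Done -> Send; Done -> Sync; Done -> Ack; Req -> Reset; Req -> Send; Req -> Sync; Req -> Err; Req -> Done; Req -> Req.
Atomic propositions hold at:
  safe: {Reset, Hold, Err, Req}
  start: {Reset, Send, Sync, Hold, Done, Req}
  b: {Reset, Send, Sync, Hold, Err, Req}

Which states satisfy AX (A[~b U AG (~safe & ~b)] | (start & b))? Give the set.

Sat(~b) = {Ack, Done}
Sat(~safe) = {Send, Sync, Ack, Done}
Sat(~safe & ~b) = {Ack, Done}
AG (~safe & ~b): greatest fixpoint, start Z0 = {Ack, Done}, keep only states in Sat with every successor in Z. Z1 = ∅; fixed.
Sat(AG (~safe & ~b)) = ∅
A[~b U AG (~safe & ~b)]: least fixpoint, start Z0 = Sat(AG (~safe & ~b)) = ∅, add states in Sat(~b) with every successor in Z. Already a fixed point.
Sat(A[~b U AG (~safe & ~b)]) = ∅
Sat(start & b) = {Reset, Send, Sync, Hold, Req}
Sat(A[~b U AG (~safe & ~b)] | (start & b)) = {Reset, Send, Sync, Hold, Req}
Sat(AX (A[~b U AG (~safe & ~b)] | (start & b))) = {s : every successor in {Reset, Send, Sync, Hold, Req}} = {Hold, Err}

{Hold, Err}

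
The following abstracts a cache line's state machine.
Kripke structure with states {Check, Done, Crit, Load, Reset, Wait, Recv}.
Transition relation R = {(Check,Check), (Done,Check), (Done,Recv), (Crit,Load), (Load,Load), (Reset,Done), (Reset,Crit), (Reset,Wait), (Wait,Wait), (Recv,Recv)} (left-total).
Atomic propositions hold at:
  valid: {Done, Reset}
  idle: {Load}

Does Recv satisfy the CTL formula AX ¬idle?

Yes

Sat(¬idle) = {Check, Done, Crit, Reset, Wait, Recv}
Sat(AX ¬idle) = {s : every successor in {Check, Done, Crit, Reset, Wait, Recv}} = {Check, Done, Reset, Wait, Recv}
Recv ∈ Sat(AX ¬idle) = {Check, Done, Reset, Wait, Recv}, so the formula holds at Recv.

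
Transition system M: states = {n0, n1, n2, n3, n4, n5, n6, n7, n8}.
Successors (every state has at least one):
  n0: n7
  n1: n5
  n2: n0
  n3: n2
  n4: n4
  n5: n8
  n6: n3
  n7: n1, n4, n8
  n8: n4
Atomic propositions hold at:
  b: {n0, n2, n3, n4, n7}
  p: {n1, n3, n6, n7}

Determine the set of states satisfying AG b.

{n4}

AG b: greatest fixpoint, start Z0 = {n0, n2, n3, n4, n7}, keep only states in Sat with every successor in Z. Z1 = {n0, n2, n3, n4}; Z2 = {n2, n3, n4}; Z3 = {n3, n4}; Z4 = {n4}; fixed.
Sat(AG b) = {n4}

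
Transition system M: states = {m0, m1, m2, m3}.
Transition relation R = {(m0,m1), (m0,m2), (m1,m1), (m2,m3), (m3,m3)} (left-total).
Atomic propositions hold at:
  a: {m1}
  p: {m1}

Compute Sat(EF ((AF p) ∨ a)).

AF p: least fixpoint, start Z0 = {m1}, add states with every successor in Z. Already a fixed point.
Sat(AF p) = {m1}
Sat((AF p) ∨ a) = {m1}
EF ((AF p) ∨ a): least fixpoint, start Z0 = {m1}, add states with some successor in Z. Z1 = {m0, m1}; fixed.
Sat(EF ((AF p) ∨ a)) = {m0, m1}

{m0, m1}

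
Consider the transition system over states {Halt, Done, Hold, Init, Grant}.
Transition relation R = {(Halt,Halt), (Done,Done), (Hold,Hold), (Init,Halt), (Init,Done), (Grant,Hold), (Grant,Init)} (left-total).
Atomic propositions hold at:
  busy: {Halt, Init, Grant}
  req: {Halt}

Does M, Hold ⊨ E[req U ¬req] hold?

Sat(¬req) = {Done, Hold, Init, Grant}
E[req U ¬req]: least fixpoint, start Z0 = Sat(¬req) = {Done, Hold, Init, Grant}, add states in Sat(req) with some successor in Z. Already a fixed point.
Sat(E[req U ¬req]) = {Done, Hold, Init, Grant}
Hold ∈ Sat(E[req U ¬req]) = {Done, Hold, Init, Grant}, so the formula holds at Hold.

Yes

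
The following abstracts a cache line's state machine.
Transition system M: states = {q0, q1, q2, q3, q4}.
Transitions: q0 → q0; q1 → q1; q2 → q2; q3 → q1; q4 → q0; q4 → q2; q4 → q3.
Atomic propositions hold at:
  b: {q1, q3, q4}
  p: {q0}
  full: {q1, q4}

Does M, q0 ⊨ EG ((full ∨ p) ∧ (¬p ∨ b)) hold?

No

Sat(full ∨ p) = {q0, q1, q4}
Sat(¬p) = {q1, q2, q3, q4}
Sat(¬p ∨ b) = {q1, q2, q3, q4}
Sat((full ∨ p) ∧ (¬p ∨ b)) = {q1, q4}
EG ((full ∨ p) ∧ (¬p ∨ b)): greatest fixpoint, start Z0 = {q1, q4}, keep only states in Sat with some successor in Z. Z1 = {q1}; fixed.
Sat(EG ((full ∨ p) ∧ (¬p ∨ b))) = {q1}
q0 ∉ Sat(EG ((full ∨ p) ∧ (¬p ∨ b))) = {q1}, so the formula does not hold at q0.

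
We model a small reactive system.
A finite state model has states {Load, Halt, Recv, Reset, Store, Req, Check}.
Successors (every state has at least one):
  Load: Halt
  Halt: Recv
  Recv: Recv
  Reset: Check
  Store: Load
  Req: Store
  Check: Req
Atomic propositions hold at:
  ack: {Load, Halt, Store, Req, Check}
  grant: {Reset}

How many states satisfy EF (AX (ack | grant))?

5

Sat(ack | grant) = {Load, Halt, Reset, Store, Req, Check}
Sat(AX (ack | grant)) = {s : every successor in {Load, Halt, Reset, Store, Req, Check}} = {Load, Reset, Store, Req, Check}
EF (AX (ack | grant)): least fixpoint, start Z0 = {Load, Reset, Store, Req, Check}, add states with some successor in Z. Already a fixed point.
Sat(EF (AX (ack | grant))) = {Load, Reset, Store, Req, Check}
|Sat(EF (AX (ack | grant)))| = |{Load, Reset, Store, Req, Check}| = 5.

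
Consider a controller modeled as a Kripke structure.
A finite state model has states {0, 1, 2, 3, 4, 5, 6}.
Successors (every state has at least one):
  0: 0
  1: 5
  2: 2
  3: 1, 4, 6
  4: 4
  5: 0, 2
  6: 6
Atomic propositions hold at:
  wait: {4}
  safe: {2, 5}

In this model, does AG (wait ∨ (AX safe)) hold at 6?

No

Sat(AX safe) = {s : every successor in {2, 5}} = {1, 2}
Sat(wait ∨ (AX safe)) = {1, 2, 4}
AG (wait ∨ (AX safe)): greatest fixpoint, start Z0 = {1, 2, 4}, keep only states in Sat with every successor in Z. Z1 = {2, 4}; fixed.
Sat(AG (wait ∨ (AX safe))) = {2, 4}
6 ∉ Sat(AG (wait ∨ (AX safe))) = {2, 4}, so the formula does not hold at 6.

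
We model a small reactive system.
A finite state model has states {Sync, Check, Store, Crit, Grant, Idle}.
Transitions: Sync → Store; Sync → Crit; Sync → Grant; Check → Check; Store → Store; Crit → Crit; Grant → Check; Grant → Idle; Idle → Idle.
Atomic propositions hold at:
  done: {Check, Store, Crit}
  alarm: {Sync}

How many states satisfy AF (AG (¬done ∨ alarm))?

1

Sat(¬done) = {Sync, Grant, Idle}
Sat(¬done ∨ alarm) = {Sync, Grant, Idle}
AG (¬done ∨ alarm): greatest fixpoint, start Z0 = {Sync, Grant, Idle}, keep only states in Sat with every successor in Z. Z1 = {Idle}; fixed.
Sat(AG (¬done ∨ alarm)) = {Idle}
AF (AG (¬done ∨ alarm)): least fixpoint, start Z0 = {Idle}, add states with every successor in Z. Already a fixed point.
Sat(AF (AG (¬done ∨ alarm))) = {Idle}
|Sat(AF (AG (¬done ∨ alarm)))| = |{Idle}| = 1.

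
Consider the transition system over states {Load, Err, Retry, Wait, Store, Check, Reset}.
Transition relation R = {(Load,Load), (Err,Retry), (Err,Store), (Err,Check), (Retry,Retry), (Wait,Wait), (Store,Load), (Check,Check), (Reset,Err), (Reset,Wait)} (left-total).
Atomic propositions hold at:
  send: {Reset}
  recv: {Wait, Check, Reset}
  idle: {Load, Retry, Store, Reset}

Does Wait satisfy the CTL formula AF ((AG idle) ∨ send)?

AG idle: greatest fixpoint, start Z0 = {Load, Retry, Store, Reset}, keep only states in Sat with every successor in Z. Z1 = {Load, Retry, Store}; fixed.
Sat(AG idle) = {Load, Retry, Store}
Sat((AG idle) ∨ send) = {Load, Retry, Store, Reset}
AF ((AG idle) ∨ send): least fixpoint, start Z0 = {Load, Retry, Store, Reset}, add states with every successor in Z. Already a fixed point.
Sat(AF ((AG idle) ∨ send)) = {Load, Retry, Store, Reset}
Wait ∉ Sat(AF ((AG idle) ∨ send)) = {Load, Retry, Store, Reset}, so the formula does not hold at Wait.

No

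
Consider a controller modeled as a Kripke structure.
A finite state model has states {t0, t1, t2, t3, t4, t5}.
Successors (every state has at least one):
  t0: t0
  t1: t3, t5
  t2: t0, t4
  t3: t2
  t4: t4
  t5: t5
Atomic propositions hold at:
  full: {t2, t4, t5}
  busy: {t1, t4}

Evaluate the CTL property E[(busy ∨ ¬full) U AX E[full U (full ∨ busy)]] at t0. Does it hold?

No

Sat(¬full) = {t0, t1, t3}
Sat(busy ∨ ¬full) = {t0, t1, t3, t4}
Sat(full ∨ busy) = {t1, t2, t4, t5}
E[full U (full ∨ busy)]: least fixpoint, start Z0 = Sat((full ∨ busy)) = {t1, t2, t4, t5}, add states in Sat(full) with some successor in Z. Already a fixed point.
Sat(E[full U (full ∨ busy)]) = {t1, t2, t4, t5}
Sat(AX E[full U (full ∨ busy)]) = {s : every successor in {t1, t2, t4, t5}} = {t3, t4, t5}
E[(busy ∨ ¬full) U AX E[full U (full ∨ busy)]]: least fixpoint, start Z0 = Sat(AX E[full U (full ∨ busy)]) = {t3, t4, t5}, add states in Sat(busy ∨ ¬full) with some successor in Z. Z1 = {t1, t3, t4, t5}; fixed.
Sat(E[(busy ∨ ¬full) U AX E[full U (full ∨ busy)]]) = {t1, t3, t4, t5}
t0 ∉ Sat(E[(busy ∨ ¬full) U AX E[full U (full ∨ busy)]]) = {t1, t3, t4, t5}, so the formula does not hold at t0.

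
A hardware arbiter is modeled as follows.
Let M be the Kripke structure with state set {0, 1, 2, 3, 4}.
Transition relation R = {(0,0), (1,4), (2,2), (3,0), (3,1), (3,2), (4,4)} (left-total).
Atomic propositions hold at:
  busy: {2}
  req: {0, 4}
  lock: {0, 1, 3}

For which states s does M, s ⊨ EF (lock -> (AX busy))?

{1, 2, 3, 4}

Sat(AX busy) = {s : every successor in {2}} = {2}
Sat(lock -> (AX busy)) = {2, 4}
EF (lock -> (AX busy)): least fixpoint, start Z0 = {2, 4}, add states with some successor in Z. Z1 = {1, 2, 3, 4}; fixed.
Sat(EF (lock -> (AX busy))) = {1, 2, 3, 4}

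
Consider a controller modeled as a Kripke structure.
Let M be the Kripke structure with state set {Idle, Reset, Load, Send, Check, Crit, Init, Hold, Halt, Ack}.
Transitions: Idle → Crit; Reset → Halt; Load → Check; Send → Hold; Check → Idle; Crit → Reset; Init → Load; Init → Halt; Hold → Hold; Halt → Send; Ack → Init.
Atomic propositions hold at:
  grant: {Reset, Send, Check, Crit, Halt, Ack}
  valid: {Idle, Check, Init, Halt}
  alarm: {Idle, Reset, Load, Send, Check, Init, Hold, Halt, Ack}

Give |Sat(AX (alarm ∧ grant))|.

Sat(alarm ∧ grant) = {Reset, Send, Check, Halt, Ack}
Sat(AX (alarm ∧ grant)) = {s : every successor in {Reset, Send, Check, Halt, Ack}} = {Reset, Load, Crit, Halt}
|Sat(AX (alarm ∧ grant))| = |{Reset, Load, Crit, Halt}| = 4.

4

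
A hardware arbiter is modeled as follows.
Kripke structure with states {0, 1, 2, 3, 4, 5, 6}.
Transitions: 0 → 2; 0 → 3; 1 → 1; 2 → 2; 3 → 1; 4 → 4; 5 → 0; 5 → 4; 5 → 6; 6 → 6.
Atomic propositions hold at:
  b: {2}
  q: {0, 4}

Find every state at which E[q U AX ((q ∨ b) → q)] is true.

Sat(q ∨ b) = {0, 2, 4}
Sat((q ∨ b) → q) = {0, 1, 3, 4, 5, 6}
Sat(AX ((q ∨ b) → q)) = {s : every successor in {0, 1, 3, 4, 5, 6}} = {1, 3, 4, 5, 6}
E[q U AX ((q ∨ b) → q)]: least fixpoint, start Z0 = Sat(AX ((q ∨ b) → q)) = {1, 3, 4, 5, 6}, add states in Sat(q) with some successor in Z. Z1 = {0, 1, 3, 4, 5, 6}; fixed.
Sat(E[q U AX ((q ∨ b) → q)]) = {0, 1, 3, 4, 5, 6}

{0, 1, 3, 4, 5, 6}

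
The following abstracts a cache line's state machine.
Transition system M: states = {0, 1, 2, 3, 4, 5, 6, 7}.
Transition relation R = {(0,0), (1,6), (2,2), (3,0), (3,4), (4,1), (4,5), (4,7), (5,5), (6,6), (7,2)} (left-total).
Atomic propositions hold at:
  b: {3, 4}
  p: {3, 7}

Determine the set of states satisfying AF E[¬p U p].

Sat(¬p) = {0, 1, 2, 4, 5, 6}
E[¬p U p]: least fixpoint, start Z0 = Sat(p) = {3, 7}, add states in Sat(¬p) with some successor in Z. Z1 = {3, 4, 7}; fixed.
Sat(E[¬p U p]) = {3, 4, 7}
AF E[¬p U p]: least fixpoint, start Z0 = {3, 4, 7}, add states with every successor in Z. Already a fixed point.
Sat(AF E[¬p U p]) = {3, 4, 7}

{3, 4, 7}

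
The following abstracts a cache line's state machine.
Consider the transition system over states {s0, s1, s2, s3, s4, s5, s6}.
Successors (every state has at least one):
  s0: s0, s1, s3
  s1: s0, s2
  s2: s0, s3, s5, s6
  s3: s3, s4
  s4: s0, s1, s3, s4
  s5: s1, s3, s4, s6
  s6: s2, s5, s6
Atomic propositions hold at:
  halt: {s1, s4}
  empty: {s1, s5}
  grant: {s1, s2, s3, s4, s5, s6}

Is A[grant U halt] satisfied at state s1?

Yes

A[grant U halt]: least fixpoint, start Z0 = Sat(halt) = {s1, s4}, add states in Sat(grant) with every successor in Z. Already a fixed point.
Sat(A[grant U halt]) = {s1, s4}
s1 ∈ Sat(A[grant U halt]) = {s1, s4}, so the formula holds at s1.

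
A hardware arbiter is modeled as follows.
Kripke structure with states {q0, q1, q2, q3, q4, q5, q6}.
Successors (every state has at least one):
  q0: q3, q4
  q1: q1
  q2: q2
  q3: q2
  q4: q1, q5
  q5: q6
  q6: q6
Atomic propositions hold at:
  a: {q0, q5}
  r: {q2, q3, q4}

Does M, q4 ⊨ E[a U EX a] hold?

Yes

Sat(EX a) = {s : some successor in {q0, q5}} = {q4}
E[a U EX a]: least fixpoint, start Z0 = Sat(EX a) = {q4}, add states in Sat(a) with some successor in Z. Z1 = {q0, q4}; fixed.
Sat(E[a U EX a]) = {q0, q4}
q4 ∈ Sat(E[a U EX a]) = {q0, q4}, so the formula holds at q4.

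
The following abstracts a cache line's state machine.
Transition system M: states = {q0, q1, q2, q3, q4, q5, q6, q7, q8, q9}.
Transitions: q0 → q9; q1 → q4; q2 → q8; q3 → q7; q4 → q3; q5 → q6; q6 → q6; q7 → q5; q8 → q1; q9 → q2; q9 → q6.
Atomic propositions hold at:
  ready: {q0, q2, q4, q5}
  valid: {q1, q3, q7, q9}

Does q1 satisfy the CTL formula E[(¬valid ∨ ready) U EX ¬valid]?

Yes

Sat(¬valid) = {q0, q2, q4, q5, q6, q8}
Sat(¬valid ∨ ready) = {q0, q2, q4, q5, q6, q8}
Sat(EX ¬valid) = {s : some successor in {q0, q2, q4, q5, q6, q8}} = {q1, q2, q5, q6, q7, q9}
E[(¬valid ∨ ready) U EX ¬valid]: least fixpoint, start Z0 = Sat(EX ¬valid) = {q1, q2, q5, q6, q7, q9}, add states in Sat(¬valid ∨ ready) with some successor in Z. Z1 = {q0, q1, q2, q5, q6, q7, q8, q9}; fixed.
Sat(E[(¬valid ∨ ready) U EX ¬valid]) = {q0, q1, q2, q5, q6, q7, q8, q9}
q1 ∈ Sat(E[(¬valid ∨ ready) U EX ¬valid]) = {q0, q1, q2, q5, q6, q7, q8, q9}, so the formula holds at q1.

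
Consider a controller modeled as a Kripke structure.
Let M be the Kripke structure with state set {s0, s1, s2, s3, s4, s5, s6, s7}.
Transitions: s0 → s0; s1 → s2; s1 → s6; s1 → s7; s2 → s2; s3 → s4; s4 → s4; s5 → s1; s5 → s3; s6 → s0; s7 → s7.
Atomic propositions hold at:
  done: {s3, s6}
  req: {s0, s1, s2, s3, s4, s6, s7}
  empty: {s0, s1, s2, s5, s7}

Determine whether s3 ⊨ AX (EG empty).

No

EG empty: greatest fixpoint, start Z0 = {s0, s1, s2, s5, s7}, keep only states in Sat with some successor in Z. Already a fixed point.
Sat(EG empty) = {s0, s1, s2, s5, s7}
Sat(AX (EG empty)) = {s : every successor in {s0, s1, s2, s5, s7}} = {s0, s2, s6, s7}
s3 ∉ Sat(AX (EG empty)) = {s0, s2, s6, s7}, so the formula does not hold at s3.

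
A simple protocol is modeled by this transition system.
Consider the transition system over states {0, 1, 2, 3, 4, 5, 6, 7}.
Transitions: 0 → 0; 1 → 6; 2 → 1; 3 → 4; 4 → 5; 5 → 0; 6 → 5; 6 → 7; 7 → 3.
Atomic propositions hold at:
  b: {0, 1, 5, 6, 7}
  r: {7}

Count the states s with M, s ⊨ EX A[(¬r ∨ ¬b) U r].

1

Sat(¬r) = {0, 1, 2, 3, 4, 5, 6}
Sat(¬b) = {2, 3, 4}
Sat(¬r ∨ ¬b) = {0, 1, 2, 3, 4, 5, 6}
A[(¬r ∨ ¬b) U r]: least fixpoint, start Z0 = Sat(r) = {7}, add states in Sat(¬r ∨ ¬b) with every successor in Z. Already a fixed point.
Sat(A[(¬r ∨ ¬b) U r]) = {7}
Sat(EX A[(¬r ∨ ¬b) U r]) = {s : some successor in {7}} = {6}
|Sat(EX A[(¬r ∨ ¬b) U r])| = |{6}| = 1.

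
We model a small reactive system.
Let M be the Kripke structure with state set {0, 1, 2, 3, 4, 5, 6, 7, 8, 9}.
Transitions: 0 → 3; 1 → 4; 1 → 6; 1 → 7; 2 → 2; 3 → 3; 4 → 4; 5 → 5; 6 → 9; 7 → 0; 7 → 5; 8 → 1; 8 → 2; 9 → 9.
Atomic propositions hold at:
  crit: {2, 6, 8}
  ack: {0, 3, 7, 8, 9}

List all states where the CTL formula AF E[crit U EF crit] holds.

EF crit: least fixpoint, start Z0 = {2, 6, 8}, add states with some successor in Z. Z1 = {1, 2, 6, 8}; fixed.
Sat(EF crit) = {1, 2, 6, 8}
E[crit U EF crit]: least fixpoint, start Z0 = Sat(EF crit) = {1, 2, 6, 8}, add states in Sat(crit) with some successor in Z. Already a fixed point.
Sat(E[crit U EF crit]) = {1, 2, 6, 8}
AF E[crit U EF crit]: least fixpoint, start Z0 = {1, 2, 6, 8}, add states with every successor in Z. Already a fixed point.
Sat(AF E[crit U EF crit]) = {1, 2, 6, 8}

{1, 2, 6, 8}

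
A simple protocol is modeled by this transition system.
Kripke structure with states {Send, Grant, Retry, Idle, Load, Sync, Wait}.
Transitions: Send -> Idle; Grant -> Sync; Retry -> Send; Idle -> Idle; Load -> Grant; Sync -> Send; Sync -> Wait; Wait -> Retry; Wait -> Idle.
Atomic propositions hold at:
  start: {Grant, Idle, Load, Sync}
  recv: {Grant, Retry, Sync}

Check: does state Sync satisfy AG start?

No

AG start: greatest fixpoint, start Z0 = {Grant, Idle, Load, Sync}, keep only states in Sat with every successor in Z. Z1 = {Grant, Idle, Load}; Z2 = {Idle, Load}; Z3 = {Idle}; fixed.
Sat(AG start) = {Idle}
Sync ∉ Sat(AG start) = {Idle}, so the formula does not hold at Sync.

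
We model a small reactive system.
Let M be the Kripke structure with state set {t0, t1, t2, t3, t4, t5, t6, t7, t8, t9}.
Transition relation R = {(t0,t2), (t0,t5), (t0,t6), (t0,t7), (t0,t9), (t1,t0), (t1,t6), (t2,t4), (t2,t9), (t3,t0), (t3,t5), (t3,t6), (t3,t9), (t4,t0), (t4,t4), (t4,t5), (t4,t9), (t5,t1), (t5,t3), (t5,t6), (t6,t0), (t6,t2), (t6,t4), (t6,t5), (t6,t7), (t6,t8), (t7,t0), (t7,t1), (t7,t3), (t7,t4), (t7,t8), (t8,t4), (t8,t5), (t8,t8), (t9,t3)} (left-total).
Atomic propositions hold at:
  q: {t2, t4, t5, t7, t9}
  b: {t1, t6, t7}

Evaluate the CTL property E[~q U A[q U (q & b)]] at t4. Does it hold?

No

Sat(~q) = {t0, t1, t3, t6, t8}
Sat(q & b) = {t7}
A[q U (q & b)]: least fixpoint, start Z0 = Sat((q & b)) = {t7}, add states in Sat(q) with every successor in Z. Already a fixed point.
Sat(A[q U (q & b)]) = {t7}
E[~q U A[q U (q & b)]]: least fixpoint, start Z0 = Sat(A[q U (q & b)]) = {t7}, add states in Sat(~q) with some successor in Z. Z1 = {t0, t6, t7}; Z2 = {t0, t1, t3, t6, t7}; fixed.
Sat(E[~q U A[q U (q & b)]]) = {t0, t1, t3, t6, t7}
t4 ∉ Sat(E[~q U A[q U (q & b)]]) = {t0, t1, t3, t6, t7}, so the formula does not hold at t4.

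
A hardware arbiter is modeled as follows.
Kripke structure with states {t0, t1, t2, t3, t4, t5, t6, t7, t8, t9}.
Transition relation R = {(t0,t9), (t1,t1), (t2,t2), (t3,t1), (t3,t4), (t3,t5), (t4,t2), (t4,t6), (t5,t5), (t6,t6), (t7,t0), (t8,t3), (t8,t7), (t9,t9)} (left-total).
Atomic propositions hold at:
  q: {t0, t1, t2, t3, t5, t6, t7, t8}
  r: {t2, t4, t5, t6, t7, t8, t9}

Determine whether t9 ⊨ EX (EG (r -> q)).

No

Sat(r -> q) = {t0, t1, t2, t3, t5, t6, t7, t8}
EG (r -> q): greatest fixpoint, start Z0 = {t0, t1, t2, t3, t5, t6, t7, t8}, keep only states in Sat with some successor in Z. Z1 = {t1, t2, t3, t5, t6, t7, t8}; Z2 = {t1, t2, t3, t5, t6, t8}; fixed.
Sat(EG (r -> q)) = {t1, t2, t3, t5, t6, t8}
Sat(EX (EG (r -> q))) = {s : some successor in {t1, t2, t3, t5, t6, t8}} = {t1, t2, t3, t4, t5, t6, t8}
t9 ∉ Sat(EX (EG (r -> q))) = {t1, t2, t3, t4, t5, t6, t8}, so the formula does not hold at t9.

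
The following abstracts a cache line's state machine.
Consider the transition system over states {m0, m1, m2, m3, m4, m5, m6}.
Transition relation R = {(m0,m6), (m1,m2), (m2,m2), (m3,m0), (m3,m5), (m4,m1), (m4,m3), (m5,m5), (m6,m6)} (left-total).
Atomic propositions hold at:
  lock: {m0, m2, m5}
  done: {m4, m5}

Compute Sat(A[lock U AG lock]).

{m2, m5}

AG lock: greatest fixpoint, start Z0 = {m0, m2, m5}, keep only states in Sat with every successor in Z. Z1 = {m2, m5}; fixed.
Sat(AG lock) = {m2, m5}
A[lock U AG lock]: least fixpoint, start Z0 = Sat(AG lock) = {m2, m5}, add states in Sat(lock) with every successor in Z. Already a fixed point.
Sat(A[lock U AG lock]) = {m2, m5}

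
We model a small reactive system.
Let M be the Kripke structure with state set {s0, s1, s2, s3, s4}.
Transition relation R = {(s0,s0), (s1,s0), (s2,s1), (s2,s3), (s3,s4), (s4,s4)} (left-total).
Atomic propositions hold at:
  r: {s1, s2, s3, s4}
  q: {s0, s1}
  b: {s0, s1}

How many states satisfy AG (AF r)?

AF r: least fixpoint, start Z0 = {s1, s2, s3, s4}, add states with every successor in Z. Already a fixed point.
Sat(AF r) = {s1, s2, s3, s4}
AG (AF r): greatest fixpoint, start Z0 = {s1, s2, s3, s4}, keep only states in Sat with every successor in Z. Z1 = {s2, s3, s4}; Z2 = {s3, s4}; fixed.
Sat(AG (AF r)) = {s3, s4}
|Sat(AG (AF r))| = |{s3, s4}| = 2.

2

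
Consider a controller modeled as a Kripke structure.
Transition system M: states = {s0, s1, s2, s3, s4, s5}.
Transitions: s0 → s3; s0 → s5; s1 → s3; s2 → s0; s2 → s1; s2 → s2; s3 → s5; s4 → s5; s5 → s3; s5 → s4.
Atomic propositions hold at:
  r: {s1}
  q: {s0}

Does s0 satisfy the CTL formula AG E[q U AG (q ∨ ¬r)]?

Sat(¬r) = {s0, s2, s3, s4, s5}
Sat(q ∨ ¬r) = {s0, s2, s3, s4, s5}
AG (q ∨ ¬r): greatest fixpoint, start Z0 = {s0, s2, s3, s4, s5}, keep only states in Sat with every successor in Z. Z1 = {s0, s3, s4, s5}; fixed.
Sat(AG (q ∨ ¬r)) = {s0, s3, s4, s5}
E[q U AG (q ∨ ¬r)]: least fixpoint, start Z0 = Sat(AG (q ∨ ¬r)) = {s0, s3, s4, s5}, add states in Sat(q) with some successor in Z. Already a fixed point.
Sat(E[q U AG (q ∨ ¬r)]) = {s0, s3, s4, s5}
AG E[q U AG (q ∨ ¬r)]: greatest fixpoint, start Z0 = {s0, s3, s4, s5}, keep only states in Sat with every successor in Z. Already a fixed point.
Sat(AG E[q U AG (q ∨ ¬r)]) = {s0, s3, s4, s5}
s0 ∈ Sat(AG E[q U AG (q ∨ ¬r)]) = {s0, s3, s4, s5}, so the formula holds at s0.

Yes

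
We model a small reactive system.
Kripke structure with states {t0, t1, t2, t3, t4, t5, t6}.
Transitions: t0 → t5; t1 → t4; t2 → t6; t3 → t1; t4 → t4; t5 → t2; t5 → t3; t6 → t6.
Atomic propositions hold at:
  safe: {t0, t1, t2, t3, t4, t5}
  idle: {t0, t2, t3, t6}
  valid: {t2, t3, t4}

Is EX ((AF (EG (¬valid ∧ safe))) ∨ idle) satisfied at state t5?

Yes

Sat(¬valid) = {t0, t1, t5, t6}
Sat(¬valid ∧ safe) = {t0, t1, t5}
EG (¬valid ∧ safe): greatest fixpoint, start Z0 = {t0, t1, t5}, keep only states in Sat with some successor in Z. Z1 = {t0}; Z2 = ∅; fixed.
Sat(EG (¬valid ∧ safe)) = ∅
AF (EG (¬valid ∧ safe)): least fixpoint, start Z0 = ∅, add states with every successor in Z. Already a fixed point.
Sat(AF (EG (¬valid ∧ safe))) = ∅
Sat((AF (EG (¬valid ∧ safe))) ∨ idle) = {t0, t2, t3, t6}
Sat(EX ((AF (EG (¬valid ∧ safe))) ∨ idle)) = {s : some successor in {t0, t2, t3, t6}} = {t2, t5, t6}
t5 ∈ Sat(EX ((AF (EG (¬valid ∧ safe))) ∨ idle)) = {t2, t5, t6}, so the formula holds at t5.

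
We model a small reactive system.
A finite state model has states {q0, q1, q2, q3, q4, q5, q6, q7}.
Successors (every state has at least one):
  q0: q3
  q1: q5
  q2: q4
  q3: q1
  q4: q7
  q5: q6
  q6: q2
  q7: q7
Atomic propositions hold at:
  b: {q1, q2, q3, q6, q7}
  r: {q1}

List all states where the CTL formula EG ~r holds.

{q2, q4, q5, q6, q7}

Sat(~r) = {q0, q2, q3, q4, q5, q6, q7}
EG ~r: greatest fixpoint, start Z0 = {q0, q2, q3, q4, q5, q6, q7}, keep only states in Sat with some successor in Z. Z1 = {q0, q2, q4, q5, q6, q7}; Z2 = {q2, q4, q5, q6, q7}; fixed.
Sat(EG ~r) = {q2, q4, q5, q6, q7}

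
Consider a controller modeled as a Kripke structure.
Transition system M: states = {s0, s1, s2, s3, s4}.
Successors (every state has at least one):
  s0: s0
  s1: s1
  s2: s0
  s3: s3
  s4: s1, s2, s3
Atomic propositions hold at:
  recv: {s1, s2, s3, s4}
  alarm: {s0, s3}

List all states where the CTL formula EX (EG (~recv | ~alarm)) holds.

{s0, s1, s2, s4}

Sat(~recv) = {s0}
Sat(~alarm) = {s1, s2, s4}
Sat(~recv | ~alarm) = {s0, s1, s2, s4}
EG (~recv | ~alarm): greatest fixpoint, start Z0 = {s0, s1, s2, s4}, keep only states in Sat with some successor in Z. Already a fixed point.
Sat(EG (~recv | ~alarm)) = {s0, s1, s2, s4}
Sat(EX (EG (~recv | ~alarm))) = {s : some successor in {s0, s1, s2, s4}} = {s0, s1, s2, s4}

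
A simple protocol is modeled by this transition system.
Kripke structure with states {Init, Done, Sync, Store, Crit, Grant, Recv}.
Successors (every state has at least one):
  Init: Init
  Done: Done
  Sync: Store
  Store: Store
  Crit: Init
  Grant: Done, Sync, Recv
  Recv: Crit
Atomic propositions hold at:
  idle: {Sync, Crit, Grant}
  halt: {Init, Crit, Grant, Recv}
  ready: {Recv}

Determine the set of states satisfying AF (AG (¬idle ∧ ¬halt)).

{Done, Sync, Store}

Sat(¬idle) = {Init, Done, Store, Recv}
Sat(¬halt) = {Done, Sync, Store}
Sat(¬idle ∧ ¬halt) = {Done, Store}
AG (¬idle ∧ ¬halt): greatest fixpoint, start Z0 = {Done, Store}, keep only states in Sat with every successor in Z. Already a fixed point.
Sat(AG (¬idle ∧ ¬halt)) = {Done, Store}
AF (AG (¬idle ∧ ¬halt)): least fixpoint, start Z0 = {Done, Store}, add states with every successor in Z. Z1 = {Done, Sync, Store}; fixed.
Sat(AF (AG (¬idle ∧ ¬halt))) = {Done, Sync, Store}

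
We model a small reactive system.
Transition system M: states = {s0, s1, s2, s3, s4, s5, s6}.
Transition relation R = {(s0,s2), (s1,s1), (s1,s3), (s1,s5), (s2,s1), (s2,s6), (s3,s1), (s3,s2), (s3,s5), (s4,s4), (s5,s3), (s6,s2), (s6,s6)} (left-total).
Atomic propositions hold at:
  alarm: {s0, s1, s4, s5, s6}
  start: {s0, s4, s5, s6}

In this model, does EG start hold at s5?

EG start: greatest fixpoint, start Z0 = {s0, s4, s5, s6}, keep only states in Sat with some successor in Z. Z1 = {s4, s6}; fixed.
Sat(EG start) = {s4, s6}
s5 ∉ Sat(EG start) = {s4, s6}, so the formula does not hold at s5.

No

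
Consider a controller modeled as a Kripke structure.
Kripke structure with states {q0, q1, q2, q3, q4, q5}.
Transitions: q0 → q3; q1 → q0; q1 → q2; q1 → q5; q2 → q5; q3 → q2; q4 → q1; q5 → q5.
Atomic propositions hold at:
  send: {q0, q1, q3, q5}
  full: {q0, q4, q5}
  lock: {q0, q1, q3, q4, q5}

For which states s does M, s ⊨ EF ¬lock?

Sat(¬lock) = {q2}
EF ¬lock: least fixpoint, start Z0 = {q2}, add states with some successor in Z. Z1 = {q1, q2, q3}; Z2 = {q0, q1, q2, q3, q4}; fixed.
Sat(EF ¬lock) = {q0, q1, q2, q3, q4}

{q0, q1, q2, q3, q4}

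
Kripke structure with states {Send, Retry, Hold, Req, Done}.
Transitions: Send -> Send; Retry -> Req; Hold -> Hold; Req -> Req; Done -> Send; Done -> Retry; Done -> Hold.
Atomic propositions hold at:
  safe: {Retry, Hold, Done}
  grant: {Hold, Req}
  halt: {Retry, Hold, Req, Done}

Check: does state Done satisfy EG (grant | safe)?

Sat(grant | safe) = {Retry, Hold, Req, Done}
EG (grant | safe): greatest fixpoint, start Z0 = {Retry, Hold, Req, Done}, keep only states in Sat with some successor in Z. Already a fixed point.
Sat(EG (grant | safe)) = {Retry, Hold, Req, Done}
Done ∈ Sat(EG (grant | safe)) = {Retry, Hold, Req, Done}, so the formula holds at Done.

Yes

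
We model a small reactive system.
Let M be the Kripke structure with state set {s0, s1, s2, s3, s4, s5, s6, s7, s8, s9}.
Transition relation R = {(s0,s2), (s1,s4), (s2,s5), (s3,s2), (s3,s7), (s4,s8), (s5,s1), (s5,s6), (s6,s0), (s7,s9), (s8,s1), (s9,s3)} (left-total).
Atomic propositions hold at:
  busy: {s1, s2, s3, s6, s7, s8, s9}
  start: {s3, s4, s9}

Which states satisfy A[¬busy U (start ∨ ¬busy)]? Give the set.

{s0, s3, s4, s5, s9}

Sat(¬busy) = {s0, s4, s5}
Sat(start ∨ ¬busy) = {s0, s3, s4, s5, s9}
A[¬busy U (start ∨ ¬busy)]: least fixpoint, start Z0 = Sat((start ∨ ¬busy)) = {s0, s3, s4, s5, s9}, add states in Sat(¬busy) with every successor in Z. Already a fixed point.
Sat(A[¬busy U (start ∨ ¬busy)]) = {s0, s3, s4, s5, s9}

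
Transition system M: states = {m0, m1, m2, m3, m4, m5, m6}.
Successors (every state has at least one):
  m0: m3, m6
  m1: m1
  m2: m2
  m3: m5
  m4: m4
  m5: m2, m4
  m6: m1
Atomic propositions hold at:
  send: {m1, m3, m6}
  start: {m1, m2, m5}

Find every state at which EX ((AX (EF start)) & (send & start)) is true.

EF start: least fixpoint, start Z0 = {m1, m2, m5}, add states with some successor in Z. Z1 = {m1, m2, m3, m5, m6}; Z2 = {m0, m1, m2, m3, m5, m6}; fixed.
Sat(EF start) = {m0, m1, m2, m3, m5, m6}
Sat(AX (EF start)) = {s : every successor in {m0, m1, m2, m3, m5, m6}} = {m0, m1, m2, m3, m6}
Sat(send & start) = {m1}
Sat((AX (EF start)) & (send & start)) = {m1}
Sat(EX ((AX (EF start)) & (send & start))) = {s : some successor in {m1}} = {m1, m6}

{m1, m6}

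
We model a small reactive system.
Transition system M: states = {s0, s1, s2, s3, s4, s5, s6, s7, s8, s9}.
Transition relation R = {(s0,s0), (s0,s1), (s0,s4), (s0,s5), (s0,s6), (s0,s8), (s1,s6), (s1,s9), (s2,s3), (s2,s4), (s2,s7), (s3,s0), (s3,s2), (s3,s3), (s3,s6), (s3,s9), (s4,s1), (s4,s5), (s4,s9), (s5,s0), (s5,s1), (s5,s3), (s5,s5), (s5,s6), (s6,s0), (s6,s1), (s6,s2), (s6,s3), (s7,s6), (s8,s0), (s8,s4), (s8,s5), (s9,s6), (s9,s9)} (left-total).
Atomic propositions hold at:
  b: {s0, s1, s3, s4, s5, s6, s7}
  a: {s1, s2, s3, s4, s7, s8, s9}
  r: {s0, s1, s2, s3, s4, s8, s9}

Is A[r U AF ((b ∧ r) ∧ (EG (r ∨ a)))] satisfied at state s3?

Yes

Sat(b ∧ r) = {s0, s1, s3, s4}
Sat(r ∨ a) = {s0, s1, s2, s3, s4, s7, s8, s9}
EG (r ∨ a): greatest fixpoint, start Z0 = {s0, s1, s2, s3, s4, s7, s8, s9}, keep only states in Sat with some successor in Z. Z1 = {s0, s1, s2, s3, s4, s8, s9}; fixed.
Sat(EG (r ∨ a)) = {s0, s1, s2, s3, s4, s8, s9}
Sat((b ∧ r) ∧ (EG (r ∨ a))) = {s0, s1, s3, s4}
AF ((b ∧ r) ∧ (EG (r ∨ a))): least fixpoint, start Z0 = {s0, s1, s3, s4}, add states with every successor in Z. Already a fixed point.
Sat(AF ((b ∧ r) ∧ (EG (r ∨ a)))) = {s0, s1, s3, s4}
A[r U AF ((b ∧ r) ∧ (EG (r ∨ a)))]: least fixpoint, start Z0 = Sat(AF ((b ∧ r) ∧ (EG (r ∨ a)))) = {s0, s1, s3, s4}, add states in Sat(r) with every successor in Z. Already a fixed point.
Sat(A[r U AF ((b ∧ r) ∧ (EG (r ∨ a)))]) = {s0, s1, s3, s4}
s3 ∈ Sat(A[r U AF ((b ∧ r) ∧ (EG (r ∨ a)))]) = {s0, s1, s3, s4}, so the formula holds at s3.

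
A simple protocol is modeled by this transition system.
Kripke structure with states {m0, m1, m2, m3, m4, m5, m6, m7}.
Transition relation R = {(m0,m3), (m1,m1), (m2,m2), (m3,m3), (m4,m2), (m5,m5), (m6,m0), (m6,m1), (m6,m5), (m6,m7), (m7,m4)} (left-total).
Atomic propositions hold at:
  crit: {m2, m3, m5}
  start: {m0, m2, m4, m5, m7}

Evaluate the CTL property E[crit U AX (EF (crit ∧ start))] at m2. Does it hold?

Yes

Sat(crit ∧ start) = {m2, m5}
EF (crit ∧ start): least fixpoint, start Z0 = {m2, m5}, add states with some successor in Z. Z1 = {m2, m4, m5, m6}; Z2 = {m2, m4, m5, m6, m7}; fixed.
Sat(EF (crit ∧ start)) = {m2, m4, m5, m6, m7}
Sat(AX (EF (crit ∧ start))) = {s : every successor in {m2, m4, m5, m6, m7}} = {m2, m4, m5, m7}
E[crit U AX (EF (crit ∧ start))]: least fixpoint, start Z0 = Sat(AX (EF (crit ∧ start))) = {m2, m4, m5, m7}, add states in Sat(crit) with some successor in Z. Already a fixed point.
Sat(E[crit U AX (EF (crit ∧ start))]) = {m2, m4, m5, m7}
m2 ∈ Sat(E[crit U AX (EF (crit ∧ start))]) = {m2, m4, m5, m7}, so the formula holds at m2.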